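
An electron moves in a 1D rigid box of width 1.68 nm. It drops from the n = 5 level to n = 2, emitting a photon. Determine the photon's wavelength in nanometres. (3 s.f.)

E_1 = h²/(8m_eL²) = 2.135×10^-20 J, so ΔE = (5² − 2²)E_1 = 4.484×10^-19 J.
λ = hc/ΔE = (6.626×10^-34·2.998×10^8)/4.484×10^-19 = 4.43×10^-7 m = 443 nm.

λ = 443 nm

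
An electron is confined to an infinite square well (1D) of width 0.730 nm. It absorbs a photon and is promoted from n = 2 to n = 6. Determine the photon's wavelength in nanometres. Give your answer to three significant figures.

E_1 = h²/(8m_eL²) = 1.131×10^-19 J, so ΔE = (6² − 2²)E_1 = 3.619×10^-18 J.
λ = hc/ΔE = (6.626×10^-34·2.998×10^8)/3.619×10^-18 = 5.49×10^-8 m = 54.9 nm.

λ = 54.9 nm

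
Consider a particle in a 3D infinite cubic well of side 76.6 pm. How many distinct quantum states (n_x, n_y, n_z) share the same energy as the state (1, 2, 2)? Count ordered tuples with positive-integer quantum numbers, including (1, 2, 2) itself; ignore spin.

The level has n_x² + n_y² + n_z² = 9. The ordered positive-integer solutions are (1, 2, 2), (2, 1, 2), (2, 2, 1).
That gives 3 states.

degeneracy = 3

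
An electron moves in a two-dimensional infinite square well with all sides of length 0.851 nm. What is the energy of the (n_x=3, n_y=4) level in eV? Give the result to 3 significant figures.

E = 13.0 eV

For a 2D rectangular well E = (h²/8m_e)·Σ n_i²/L_i² = (6.626×10^-34)²/(8·9.109×10^-31) · [3²/(0.851 nm)² + 4²/(0.851 nm)²].
Evaluating gives E = 2.080×10^-18 J = 13.0 eV.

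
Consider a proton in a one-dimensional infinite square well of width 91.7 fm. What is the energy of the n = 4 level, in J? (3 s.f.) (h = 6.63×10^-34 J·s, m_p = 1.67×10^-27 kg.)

E_4 = 6.26×10^-14 J

For an infinite well E_n = n²h²/(8m_pL²), so E_1 = h²/(8m_pL²) = (6.63×10^-34)²/(8·1.67×10^-27·(9.17×10^-14 m)²) = 3.913×10^-15 J.
Then E_4 = 4²·E_1 = 16·3.913×10^-15 J = 6.26×10^-14 J.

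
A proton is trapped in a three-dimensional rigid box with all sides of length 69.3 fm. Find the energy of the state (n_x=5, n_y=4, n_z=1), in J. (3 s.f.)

E = 2.87×10^-13 J

For a 3D rectangular well E = (h²/8m_p)·Σ n_i²/L_i² = (6.626×10^-34)²/(8·1.673×10^-27) · [5²/(69.3 fm)² + 4²/(69.3 fm)² + 1²/(69.3 fm)²].
Evaluating gives E = 2.87×10^-13 J.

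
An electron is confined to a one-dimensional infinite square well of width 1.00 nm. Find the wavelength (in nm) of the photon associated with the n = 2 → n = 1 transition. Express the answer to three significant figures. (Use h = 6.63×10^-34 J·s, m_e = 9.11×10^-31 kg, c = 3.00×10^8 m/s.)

λ = 1.10×10^3 nm

E_1 = h²/(8m_eL²) = 6.031×10^-20 J, so ΔE = (2² − 1²)E_1 = 1.809×10^-19 J.
λ = hc/ΔE = (6.63×10^-34·3.00×10^8)/1.809×10^-19 = 1.10×10^-6 m = 1.10×10^3 nm.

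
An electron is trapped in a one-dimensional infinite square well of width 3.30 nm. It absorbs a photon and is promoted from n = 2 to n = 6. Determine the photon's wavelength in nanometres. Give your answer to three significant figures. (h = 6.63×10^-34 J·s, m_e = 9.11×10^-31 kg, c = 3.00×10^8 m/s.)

E_1 = h²/(8m_eL²) = 5.538×10^-21 J, so ΔE = (6² − 2²)E_1 = 1.772×10^-19 J.
λ = hc/ΔE = (6.63×10^-34·3.00×10^8)/1.772×10^-19 = 1.12×10^-6 m = 1.12×10^3 nm.

λ = 1.12×10^3 nm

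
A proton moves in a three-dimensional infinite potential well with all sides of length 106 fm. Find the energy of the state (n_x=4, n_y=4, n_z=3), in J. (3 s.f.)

For a 3D rectangular well E = (h²/8m_p)·Σ n_i²/L_i² = (6.626×10^-34)²/(8·1.673×10^-27) · [4²/(106 fm)² + 4²/(106 fm)² + 3²/(106 fm)²].
Evaluating gives E = 1.20×10^-13 J.

E = 1.20×10^-13 J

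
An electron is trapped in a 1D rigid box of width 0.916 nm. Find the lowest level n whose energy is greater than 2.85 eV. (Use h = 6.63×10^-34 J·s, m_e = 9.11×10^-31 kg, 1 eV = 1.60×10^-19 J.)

E_1 = h²/(8m_eL²) = 7.188×10^-20 J = 0.4493 eV.
Need n² > 2.85/0.4493 = 6.343, i.e. n > 2.519.
The smallest integer satisfying this is n = 3.

n = 3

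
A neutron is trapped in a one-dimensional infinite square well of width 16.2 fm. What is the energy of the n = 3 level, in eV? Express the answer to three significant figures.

E_3 = 7.01×10^6 eV

For an infinite well E_n = n²h²/(8m_nL²), so E_1 = h²/(8m_nL²) = (6.626×10^-34)²/(8·1.675×10^-27·(1.62×10^-14 m)²) = 1.248×10^-13 J.
Then E_3 = 3²·E_1 = 9·1.248×10^-13 J = 1.123×10^-12 J.
Converting, E_3 = 1.123×10^-12 J / (1.602×10^-19 J/eV) = 7.01×10^6 eV.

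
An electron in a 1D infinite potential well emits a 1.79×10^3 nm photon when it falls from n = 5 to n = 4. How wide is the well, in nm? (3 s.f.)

L = 2.21 nm

The photon carries ΔE = hc/λ = 6.626×10^-34·2.998×10^8/1.79×10^-6 m = 1.110×10^-19 J.
Since ΔE = (5² − 4²)E_1, E_1 = 1.233×10^-20 J, and L = h/√(8m_eE_1) = 2.21×10^-9 m = 2.21 nm.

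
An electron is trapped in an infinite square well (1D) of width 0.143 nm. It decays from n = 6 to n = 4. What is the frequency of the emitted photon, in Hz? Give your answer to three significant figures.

E_1 = h²/(8m_eL²) = 2.946×10^-18 J and ΔE = (6² − 4²)E_1 = 5.892×10^-17 J.
f = ΔE/h = 5.892×10^-17/6.626×10^-34 = 8.89×10^16 Hz.

f = 8.89×10^16 Hz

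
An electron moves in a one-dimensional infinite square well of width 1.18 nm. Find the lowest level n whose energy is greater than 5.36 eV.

E_1 = h²/(8m_eL²) = 4.327×10^-20 J = 0.2701 eV.
Need n² > 5.36/0.2701 = 19.84, i.e. n > 4.454.
The smallest integer satisfying this is n = 5.

n = 5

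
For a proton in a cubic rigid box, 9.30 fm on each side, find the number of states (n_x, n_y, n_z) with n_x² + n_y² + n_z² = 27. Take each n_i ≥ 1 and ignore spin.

degeneracy = 4

The level has n_x² + n_y² + n_z² = 27. The ordered positive-integer solutions are (1, 1, 5), (1, 5, 1), (3, 3, 3), (5, 1, 1).
That gives 4 states.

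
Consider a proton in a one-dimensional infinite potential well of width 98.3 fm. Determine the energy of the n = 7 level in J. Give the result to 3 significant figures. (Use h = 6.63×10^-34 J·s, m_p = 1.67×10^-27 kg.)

E_7 = 1.67×10^-13 J

For an infinite well E_n = n²h²/(8m_pL²), so E_1 = h²/(8m_pL²) = (6.63×10^-34)²/(8·1.67×10^-27·(9.83×10^-14 m)²) = 3.405×10^-15 J.
Then E_7 = 7²·E_1 = 49·3.405×10^-15 J = 1.67×10^-13 J.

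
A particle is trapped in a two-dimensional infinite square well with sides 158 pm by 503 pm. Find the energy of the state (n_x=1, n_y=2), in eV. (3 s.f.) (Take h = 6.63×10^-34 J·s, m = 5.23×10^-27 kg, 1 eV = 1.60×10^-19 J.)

For a 2D rectangular well E = (h²/8m)·Σ n_i²/L_i² = (6.63×10^-34)²/(8·5.23×10^-27) · [1²/(158 pm)² + 2²/(503 pm)²].
Evaluating gives E = 5.869×10^-22 J = 0.00367 eV.

E = 0.00367 eV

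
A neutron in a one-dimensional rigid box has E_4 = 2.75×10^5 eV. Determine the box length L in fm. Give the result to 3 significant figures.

L = 109 fm

From E_n = n²h²/(8m_nL²), L = n·h/√(8m_nE_n).
E_4 = 2.75×10^5 eV = 4.406×10^-14 J, so L = 4·6.626×10^-34/√(8·1.675×10^-27·4.406×10^-14) = 1.09×10^-13 m = 109 fm.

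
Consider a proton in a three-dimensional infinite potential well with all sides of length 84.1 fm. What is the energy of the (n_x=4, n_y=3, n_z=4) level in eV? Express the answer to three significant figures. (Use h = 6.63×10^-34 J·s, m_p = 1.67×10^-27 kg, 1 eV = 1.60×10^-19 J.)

E = 1.19×10^6 eV

For a 3D rectangular well E = (h²/8m_p)·Σ n_i²/L_i² = (6.63×10^-34)²/(8·1.67×10^-27) · [4²/(84.1 fm)² + 3²/(84.1 fm)² + 4²/(84.1 fm)²].
Evaluating gives E = 1.907×10^-13 J = 1.19×10^6 eV.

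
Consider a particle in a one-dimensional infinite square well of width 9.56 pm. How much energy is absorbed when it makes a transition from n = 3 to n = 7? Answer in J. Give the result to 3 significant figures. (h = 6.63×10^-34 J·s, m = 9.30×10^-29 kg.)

|ΔE| = 2.59×10^-16 J

E_1 = h²/(8mL²) = 6.465×10^-18 J.
|ΔE| = |3² − 7²|·E_1 = 40·6.465×10^-18 J = 2.59×10^-16 J.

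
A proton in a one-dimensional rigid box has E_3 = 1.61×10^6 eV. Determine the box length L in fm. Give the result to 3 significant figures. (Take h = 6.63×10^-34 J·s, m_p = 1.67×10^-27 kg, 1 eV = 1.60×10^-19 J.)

L = 33.9 fm

From E_n = n²h²/(8m_pL²), L = n·h/√(8m_pE_n).
E_3 = 1.61×10^6 eV = 2.576×10^-13 J, so L = 3·6.63×10^-34/√(8·1.67×10^-27·2.576×10^-13) = 3.39×10^-14 m = 33.9 fm.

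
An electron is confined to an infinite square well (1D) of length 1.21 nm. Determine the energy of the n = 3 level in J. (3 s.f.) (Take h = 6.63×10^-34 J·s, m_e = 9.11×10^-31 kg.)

E_3 = 3.71×10^-19 J

For an infinite well E_n = n²h²/(8m_eL²), so E_1 = h²/(8m_eL²) = (6.63×10^-34)²/(8·9.11×10^-31·(1.21×10^-9 m)²) = 4.120×10^-20 J.
Then E_3 = 3²·E_1 = 9·4.120×10^-20 J = 3.71×10^-19 J.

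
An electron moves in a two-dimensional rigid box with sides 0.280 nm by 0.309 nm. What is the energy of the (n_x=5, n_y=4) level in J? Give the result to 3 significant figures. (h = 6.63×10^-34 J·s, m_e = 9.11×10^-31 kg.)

For a 2D rectangular well E = (h²/8m_e)·Σ n_i²/L_i² = (6.63×10^-34)²/(8·9.11×10^-31) · [5²/(0.280 nm)² + 4²/(0.309 nm)²].
Evaluating gives E = 2.93×10^-17 J.

E = 2.93×10^-17 J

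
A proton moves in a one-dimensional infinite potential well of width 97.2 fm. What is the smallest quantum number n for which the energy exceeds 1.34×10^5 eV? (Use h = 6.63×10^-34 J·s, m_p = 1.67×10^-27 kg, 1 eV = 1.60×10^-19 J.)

n = 3

E_1 = h²/(8m_pL²) = 3.482×10^-15 J = 2.176×10^4 eV.
Need n² > 1.34×10^5/2.176×10^4 = 6.158, i.e. n > 2.482.
The smallest integer satisfying this is n = 3.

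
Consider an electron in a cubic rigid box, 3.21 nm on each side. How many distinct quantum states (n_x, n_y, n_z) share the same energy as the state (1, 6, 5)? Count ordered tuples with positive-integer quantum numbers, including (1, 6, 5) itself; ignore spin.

The level has n_x² + n_y² + n_z² = 62. The ordered positive-integer solutions are (1, 5, 6), (1, 6, 5), (2, 3, 7), (2, 7, 3), (3, 2, 7), (3, 7, 2), (5, 1, 6), (5, 6, 1), (6, 1, 5), (6, 5, 1), (7, 2, 3), (7, 3, 2).
That gives 12 states.

degeneracy = 12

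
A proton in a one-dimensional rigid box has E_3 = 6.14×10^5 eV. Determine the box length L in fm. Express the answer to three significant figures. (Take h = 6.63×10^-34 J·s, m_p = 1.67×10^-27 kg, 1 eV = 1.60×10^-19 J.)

From E_n = n²h²/(8m_pL²), L = n·h/√(8m_pE_n).
E_3 = 6.14×10^5 eV = 9.824×10^-14 J, so L = 3·6.63×10^-34/√(8·1.67×10^-27·9.824×10^-14) = 5.49×10^-14 m = 54.9 fm.

L = 54.9 fm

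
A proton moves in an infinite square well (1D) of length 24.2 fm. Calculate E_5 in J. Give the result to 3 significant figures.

For an infinite well E_n = n²h²/(8m_pL²), so E_1 = h²/(8m_pL²) = (6.626×10^-34)²/(8·1.673×10^-27·(2.42×10^-14 m)²) = 5.601×10^-14 J.
Then E_5 = 5²·E_1 = 25·5.601×10^-14 J = 1.40×10^-12 J.

E_5 = 1.40×10^-12 J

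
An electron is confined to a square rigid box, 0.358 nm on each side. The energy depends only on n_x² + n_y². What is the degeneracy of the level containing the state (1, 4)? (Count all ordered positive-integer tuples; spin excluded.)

The level has n_x² + n_y² = 17. The ordered positive-integer solutions are (1, 4), (4, 1).
That gives 2 states.

degeneracy = 2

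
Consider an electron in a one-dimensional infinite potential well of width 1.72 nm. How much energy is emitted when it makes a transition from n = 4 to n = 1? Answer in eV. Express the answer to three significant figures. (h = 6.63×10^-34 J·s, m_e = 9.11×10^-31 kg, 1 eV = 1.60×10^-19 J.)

|ΔE| = 1.91 eV

E_1 = h²/(8m_eL²) = 2.039×10^-20 J.
|ΔE| = |4² − 1²|·E_1 = 15·2.039×10^-20 J = 3.058×10^-19 J = 1.91 eV.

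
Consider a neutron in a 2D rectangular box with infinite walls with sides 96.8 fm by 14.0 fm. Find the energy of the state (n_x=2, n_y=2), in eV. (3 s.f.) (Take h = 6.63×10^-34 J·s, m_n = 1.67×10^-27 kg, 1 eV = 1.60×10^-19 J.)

E = 4.28×10^6 eV

For a 2D rectangular well E = (h²/8m_n)·Σ n_i²/L_i² = (6.63×10^-34)²/(8·1.67×10^-27) · [2²/(96.8 fm)² + 2²/(14.0 fm)²].
Evaluating gives E = 6.855×10^-13 J = 4.28×10^6 eV.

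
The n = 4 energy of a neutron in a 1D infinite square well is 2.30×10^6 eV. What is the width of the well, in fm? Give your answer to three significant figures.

From E_n = n²h²/(8m_nL²), L = n·h/√(8m_nE_n).
E_4 = 2.30×10^6 eV = 3.685×10^-13 J, so L = 4·6.626×10^-34/√(8·1.675×10^-27·3.685×10^-13) = 3.77×10^-14 m = 37.7 fm.

L = 37.7 fm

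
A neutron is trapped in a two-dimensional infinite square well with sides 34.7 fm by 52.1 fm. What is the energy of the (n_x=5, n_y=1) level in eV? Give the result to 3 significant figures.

For a 2D rectangular well E = (h²/8m_n)·Σ n_i²/L_i² = (6.626×10^-34)²/(8·1.675×10^-27) · [5²/(34.7 fm)² + 1²/(52.1 fm)²].
Evaluating gives E = 6.923×10^-13 J = 4.32×10^6 eV.

E = 4.32×10^6 eV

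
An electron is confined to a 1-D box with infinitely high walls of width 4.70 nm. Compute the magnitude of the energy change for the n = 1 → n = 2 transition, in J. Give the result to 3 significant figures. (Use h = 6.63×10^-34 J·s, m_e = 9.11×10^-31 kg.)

|ΔE| = 8.19×10^-21 J

E_1 = h²/(8m_eL²) = 2.730×10^-21 J.
|ΔE| = |1² − 2²|·E_1 = 3·2.730×10^-21 J = 8.19×10^-21 J.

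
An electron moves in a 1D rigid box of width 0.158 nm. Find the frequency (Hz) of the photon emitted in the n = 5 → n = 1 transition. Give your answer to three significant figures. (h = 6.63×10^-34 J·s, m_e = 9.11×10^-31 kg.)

f = 8.75×10^16 Hz

E_1 = h²/(8m_eL²) = 2.416×10^-18 J and ΔE = (5² − 1²)E_1 = 5.798×10^-17 J.
f = ΔE/h = 5.798×10^-17/6.63×10^-34 = 8.75×10^16 Hz.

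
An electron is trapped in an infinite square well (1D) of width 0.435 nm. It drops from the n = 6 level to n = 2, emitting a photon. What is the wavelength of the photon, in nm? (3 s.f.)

E_1 = h²/(8m_eL²) = 3.184×10^-19 J, so ΔE = (6² − 2²)E_1 = 1.019×10^-17 J.
λ = hc/ΔE = (6.626×10^-34·2.998×10^8)/1.019×10^-17 = 1.95×10^-8 m = 19.5 nm.

λ = 19.5 nm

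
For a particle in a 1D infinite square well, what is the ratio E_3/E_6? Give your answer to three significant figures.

E_n ∝ n², so E_3/E_6 = 3²/6² = 9/36 = 0.250.

0.250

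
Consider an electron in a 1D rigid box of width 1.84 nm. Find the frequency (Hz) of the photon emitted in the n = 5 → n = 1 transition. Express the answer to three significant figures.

f = 6.45×10^14 Hz

E_1 = h²/(8m_eL²) = 1.780×10^-20 J and ΔE = (5² − 1²)E_1 = 4.272×10^-19 J.
f = ΔE/h = 4.272×10^-19/6.626×10^-34 = 6.45×10^14 Hz.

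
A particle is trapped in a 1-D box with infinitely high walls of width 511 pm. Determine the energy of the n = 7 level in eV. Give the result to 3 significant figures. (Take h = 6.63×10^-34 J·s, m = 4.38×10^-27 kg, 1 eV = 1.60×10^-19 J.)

E_7 = 0.0147 eV

For an infinite well E_n = n²h²/(8mL²), so E_1 = h²/(8mL²) = (6.63×10^-34)²/(8·4.38×10^-27·(5.11×10^-10 m)²) = 4.804×10^-23 J.
Then E_7 = 7²·E_1 = 49·4.804×10^-23 J = 2.354×10^-21 J.
Converting, E_7 = 2.354×10^-21 J / (1.60×10^-19 J/eV) = 0.0147 eV.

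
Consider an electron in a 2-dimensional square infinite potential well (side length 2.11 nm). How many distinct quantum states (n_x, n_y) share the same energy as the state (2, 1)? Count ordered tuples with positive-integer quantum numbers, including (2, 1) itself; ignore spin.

degeneracy = 2

The level has n_x² + n_y² = 5. The ordered positive-integer solutions are (1, 2), (2, 1).
That gives 2 states.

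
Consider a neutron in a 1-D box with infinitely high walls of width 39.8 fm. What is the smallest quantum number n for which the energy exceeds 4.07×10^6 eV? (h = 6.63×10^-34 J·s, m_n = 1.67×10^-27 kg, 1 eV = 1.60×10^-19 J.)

n = 6

E_1 = h²/(8m_nL²) = 2.077×10^-14 J = 1.298×10^5 eV.
Need n² > 4.07×10^6/1.298×10^5 = 31.36, i.e. n > 5.600.
The smallest integer satisfying this is n = 6.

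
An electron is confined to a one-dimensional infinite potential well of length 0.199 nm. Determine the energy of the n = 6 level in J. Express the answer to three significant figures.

For an infinite well E_n = n²h²/(8m_eL²), so E_1 = h²/(8m_eL²) = (6.626×10^-34)²/(8·9.109×10^-31·(1.99×10^-10 m)²) = 1.521×10^-18 J.
Then E_6 = 6²·E_1 = 36·1.521×10^-18 J = 5.48×10^-17 J.

E_6 = 5.48×10^-17 J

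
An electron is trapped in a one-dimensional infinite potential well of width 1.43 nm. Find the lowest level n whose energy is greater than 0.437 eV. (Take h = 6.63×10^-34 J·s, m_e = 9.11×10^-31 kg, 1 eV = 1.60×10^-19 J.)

E_1 = h²/(8m_eL²) = 2.949×10^-20 J = 0.1843 eV.
Need n² > 0.437/0.1843 = 2.371, i.e. n > 1.540.
The smallest integer satisfying this is n = 2.

n = 2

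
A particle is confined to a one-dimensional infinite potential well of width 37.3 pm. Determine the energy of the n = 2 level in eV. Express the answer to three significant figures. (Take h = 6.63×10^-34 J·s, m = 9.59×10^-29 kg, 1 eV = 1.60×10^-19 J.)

E_2 = 10.3 eV

For an infinite well E_n = n²h²/(8mL²), so E_1 = h²/(8mL²) = (6.63×10^-34)²/(8·9.59×10^-29·(3.73×10^-11 m)²) = 4.118×10^-19 J.
Then E_2 = 2²·E_1 = 4·4.118×10^-19 J = 1.647×10^-18 J.
Converting, E_2 = 1.647×10^-18 J / (1.60×10^-19 J/eV) = 10.3 eV.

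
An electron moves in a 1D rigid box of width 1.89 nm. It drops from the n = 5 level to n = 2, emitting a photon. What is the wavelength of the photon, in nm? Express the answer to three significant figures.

λ = 561 nm

E_1 = h²/(8m_eL²) = 1.687×10^-20 J, so ΔE = (5² − 2²)E_1 = 3.543×10^-19 J.
λ = hc/ΔE = (6.626×10^-34·2.998×10^8)/3.543×10^-19 = 5.61×10^-7 m = 561 nm.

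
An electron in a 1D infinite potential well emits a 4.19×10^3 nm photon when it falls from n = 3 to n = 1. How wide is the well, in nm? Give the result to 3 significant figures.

L = 3.19 nm

The photon carries ΔE = hc/λ = 6.626×10^-34·2.998×10^8/4.19×10^-6 m = 4.741×10^-20 J.
Since ΔE = (3² − 1²)E_1, E_1 = 5.926×10^-21 J, and L = h/√(8m_eE_1) = 3.19×10^-9 m = 3.19 nm.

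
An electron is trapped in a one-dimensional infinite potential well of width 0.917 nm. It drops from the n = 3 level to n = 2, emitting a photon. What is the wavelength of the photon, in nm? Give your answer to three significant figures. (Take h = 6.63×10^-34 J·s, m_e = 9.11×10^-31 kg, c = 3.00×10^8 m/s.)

E_1 = h²/(8m_eL²) = 7.173×10^-20 J, so ΔE = (3² − 2²)E_1 = 3.587×10^-19 J.
λ = hc/ΔE = (6.63×10^-34·3.00×10^8)/3.587×10^-19 = 5.55×10^-7 m = 555 nm.

λ = 555 nm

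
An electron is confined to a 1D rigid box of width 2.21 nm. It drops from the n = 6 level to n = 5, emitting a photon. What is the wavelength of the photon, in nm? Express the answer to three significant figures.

E_1 = h²/(8m_eL²) = 1.234×10^-20 J, so ΔE = (6² − 5²)E_1 = 1.357×10^-19 J.
λ = hc/ΔE = (6.626×10^-34·2.998×10^8)/1.357×10^-19 = 1.46×10^-6 m = 1.46×10^3 nm.

λ = 1.46×10^3 nm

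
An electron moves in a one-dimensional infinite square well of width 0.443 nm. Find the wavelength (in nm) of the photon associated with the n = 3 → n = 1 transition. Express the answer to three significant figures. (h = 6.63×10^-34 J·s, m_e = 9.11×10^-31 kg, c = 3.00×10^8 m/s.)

E_1 = h²/(8m_eL²) = 3.073×10^-19 J, so ΔE = (3² − 1²)E_1 = 2.458×10^-18 J.
λ = hc/ΔE = (6.63×10^-34·3.00×10^8)/2.458×10^-18 = 8.09×10^-8 m = 80.9 nm.

λ = 80.9 nm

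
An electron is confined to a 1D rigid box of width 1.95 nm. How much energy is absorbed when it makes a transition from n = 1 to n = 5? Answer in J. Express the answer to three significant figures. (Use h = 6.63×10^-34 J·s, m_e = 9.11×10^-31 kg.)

E_1 = h²/(8m_eL²) = 1.586×10^-20 J.
|ΔE| = |1² − 5²|·E_1 = 24·1.586×10^-20 J = 3.81×10^-19 J.

|ΔE| = 3.81×10^-19 J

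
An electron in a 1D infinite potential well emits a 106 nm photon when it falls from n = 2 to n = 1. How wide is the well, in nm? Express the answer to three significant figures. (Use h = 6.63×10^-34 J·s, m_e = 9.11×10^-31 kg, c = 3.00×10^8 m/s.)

L = 0.311 nm

The photon carries ΔE = hc/λ = 6.63×10^-34·3.00×10^8/1.06×10^-7 m = 1.876×10^-18 J.
Since ΔE = (2² − 1²)E_1, E_1 = 6.253×10^-19 J, and L = h/√(8m_eE_1) = 3.11×10^-10 m = 0.311 nm.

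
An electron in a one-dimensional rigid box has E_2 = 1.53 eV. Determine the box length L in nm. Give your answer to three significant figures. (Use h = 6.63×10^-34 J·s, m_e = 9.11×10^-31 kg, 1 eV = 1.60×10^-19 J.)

L = 0.993 nm

From E_n = n²h²/(8m_eL²), L = n·h/√(8m_eE_n).
E_2 = 1.53 eV = 2.448×10^-19 J, so L = 2·6.63×10^-34/√(8·9.11×10^-31·2.448×10^-19) = 9.93×10^-10 m = 0.993 nm.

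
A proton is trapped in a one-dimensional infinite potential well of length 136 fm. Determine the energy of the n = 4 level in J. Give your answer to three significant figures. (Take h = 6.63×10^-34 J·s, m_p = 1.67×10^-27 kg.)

For an infinite well E_n = n²h²/(8m_pL²), so E_1 = h²/(8m_pL²) = (6.63×10^-34)²/(8·1.67×10^-27·(1.36×10^-13 m)²) = 1.779×10^-15 J.
Then E_4 = 4²·E_1 = 16·1.779×10^-15 J = 2.85×10^-14 J.

E_4 = 2.85×10^-14 J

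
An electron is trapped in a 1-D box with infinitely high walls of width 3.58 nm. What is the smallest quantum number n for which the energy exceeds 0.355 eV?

E_1 = h²/(8m_eL²) = 4.701×10^-21 J = 0.02934 eV.
Need n² > 0.355/0.02934 = 12.10, i.e. n > 3.479.
The smallest integer satisfying this is n = 4.

n = 4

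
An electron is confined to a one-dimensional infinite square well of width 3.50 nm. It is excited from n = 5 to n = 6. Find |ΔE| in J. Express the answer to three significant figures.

|ΔE| = 5.41×10^-20 J

E_1 = h²/(8m_eL²) = 4.918×10^-21 J.
|ΔE| = |5² − 6²|·E_1 = 11·4.918×10^-21 J = 5.41×10^-20 J.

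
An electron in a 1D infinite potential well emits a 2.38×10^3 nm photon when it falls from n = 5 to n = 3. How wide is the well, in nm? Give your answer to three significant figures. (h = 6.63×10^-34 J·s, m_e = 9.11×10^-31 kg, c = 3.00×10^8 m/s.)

The photon carries ΔE = hc/λ = 6.63×10^-34·3.00×10^8/2.38×10^-6 m = 8.357×10^-20 J.
Since ΔE = (5² − 3²)E_1, E_1 = 5.223×10^-21 J, and L = h/√(8m_eE_1) = 3.40×10^-9 m = 3.40 nm.

L = 3.40 nm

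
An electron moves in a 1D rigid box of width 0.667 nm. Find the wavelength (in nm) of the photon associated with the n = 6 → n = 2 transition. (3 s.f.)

E_1 = h²/(8m_eL²) = 1.354×10^-19 J, so ΔE = (6² − 2²)E_1 = 4.333×10^-18 J.
λ = hc/ΔE = (6.626×10^-34·2.998×10^8)/4.333×10^-18 = 4.58×10^-8 m = 45.8 nm.

λ = 45.8 nm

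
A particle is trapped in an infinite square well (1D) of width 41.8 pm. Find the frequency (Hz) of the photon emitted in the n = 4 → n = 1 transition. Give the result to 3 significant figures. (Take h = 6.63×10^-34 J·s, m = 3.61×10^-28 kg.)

f = 1.97×10^15 Hz

E_1 = h²/(8mL²) = 8.711×10^-20 J and ΔE = (4² − 1²)E_1 = 1.307×10^-18 J.
f = ΔE/h = 1.307×10^-18/6.63×10^-34 = 1.97×10^15 Hz.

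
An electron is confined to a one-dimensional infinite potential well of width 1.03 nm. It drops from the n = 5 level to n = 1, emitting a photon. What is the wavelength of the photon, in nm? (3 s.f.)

E_1 = h²/(8m_eL²) = 5.679×10^-20 J, so ΔE = (5² − 1²)E_1 = 1.363×10^-18 J.
λ = hc/ΔE = (6.626×10^-34·2.998×10^8)/1.363×10^-18 = 1.46×10^-7 m = 146 nm.

λ = 146 nm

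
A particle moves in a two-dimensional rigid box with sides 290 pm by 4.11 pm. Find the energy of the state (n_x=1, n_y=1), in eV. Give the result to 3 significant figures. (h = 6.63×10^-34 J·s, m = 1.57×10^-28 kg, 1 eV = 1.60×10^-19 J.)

E = 130 eV

For a 2D rectangular well E = (h²/8m)·Σ n_i²/L_i² = (6.63×10^-34)²/(8·1.57×10^-28) · [1²/(290 pm)² + 1²/(4.11 pm)²].
Evaluating gives E = 2.072×10^-17 J = 130 eV.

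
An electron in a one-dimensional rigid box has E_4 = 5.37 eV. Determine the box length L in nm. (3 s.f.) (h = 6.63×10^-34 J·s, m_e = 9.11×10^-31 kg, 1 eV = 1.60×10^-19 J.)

From E_n = n²h²/(8m_eL²), L = n·h/√(8m_eE_n).
E_4 = 5.37 eV = 8.592×10^-19 J, so L = 4·6.63×10^-34/√(8·9.11×10^-31·8.592×10^-19) = 1.06×10^-9 m = 1.06 nm.

L = 1.06 nm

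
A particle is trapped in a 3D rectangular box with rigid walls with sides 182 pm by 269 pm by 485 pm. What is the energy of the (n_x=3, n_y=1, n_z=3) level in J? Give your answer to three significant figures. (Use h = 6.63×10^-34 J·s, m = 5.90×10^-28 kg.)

E = 3.02×10^-20 J

For a 3D rectangular well E = (h²/8m)·Σ n_i²/L_i² = (6.63×10^-34)²/(8·5.90×10^-28) · [3²/(182 pm)² + 1²/(269 pm)² + 3²/(485 pm)²].
Evaluating gives E = 3.02×10^-20 J.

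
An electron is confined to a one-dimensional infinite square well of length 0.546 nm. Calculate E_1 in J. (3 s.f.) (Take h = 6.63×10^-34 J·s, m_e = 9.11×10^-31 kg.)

For an infinite well E_n = n²h²/(8m_eL²), so E_1 = h²/(8m_eL²) = (6.63×10^-34)²/(8·9.11×10^-31·(5.46×10^-10 m)²) = 2.023×10^-19 J.

E_1 = 2.02×10^-19 J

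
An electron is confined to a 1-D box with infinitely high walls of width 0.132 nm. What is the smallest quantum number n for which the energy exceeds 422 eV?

n = 5

E_1 = h²/(8m_eL²) = 3.458×10^-18 J = 21.59 eV.
Need n² > 422/21.59 = 19.55, i.e. n > 4.422.
The smallest integer satisfying this is n = 5.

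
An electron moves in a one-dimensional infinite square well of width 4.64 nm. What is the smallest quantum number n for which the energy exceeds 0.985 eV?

E_1 = h²/(8m_eL²) = 2.798×10^-21 J = 0.01747 eV.
Need n² > 0.985/0.01747 = 56.38, i.e. n > 7.509.
The smallest integer satisfying this is n = 8.

n = 8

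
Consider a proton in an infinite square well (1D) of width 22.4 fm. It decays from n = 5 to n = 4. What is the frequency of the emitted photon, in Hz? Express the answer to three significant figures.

f = 8.88×10^20 Hz

E_1 = h²/(8m_pL²) = 6.538×10^-14 J and ΔE = (5² − 4²)E_1 = 5.884×10^-13 J.
f = ΔE/h = 5.884×10^-13/6.626×10^-34 = 8.88×10^20 Hz.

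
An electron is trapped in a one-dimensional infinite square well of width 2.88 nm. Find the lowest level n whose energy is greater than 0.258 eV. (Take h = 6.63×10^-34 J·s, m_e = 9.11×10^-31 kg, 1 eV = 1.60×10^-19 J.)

n = 3

E_1 = h²/(8m_eL²) = 7.272×10^-21 J = 0.04545 eV.
Need n² > 0.258/0.04545 = 5.677, i.e. n > 2.383.
The smallest integer satisfying this is n = 3.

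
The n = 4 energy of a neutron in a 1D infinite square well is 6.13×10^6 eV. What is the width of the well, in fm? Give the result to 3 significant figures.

From E_n = n²h²/(8m_nL²), L = n·h/√(8m_nE_n).
E_4 = 6.13×10^6 eV = 9.820×10^-13 J, so L = 4·6.626×10^-34/√(8·1.675×10^-27·9.820×10^-13) = 2.31×10^-14 m = 23.1 fm.

L = 23.1 fm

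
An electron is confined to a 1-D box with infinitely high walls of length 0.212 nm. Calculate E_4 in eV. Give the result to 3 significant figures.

For an infinite well E_n = n²h²/(8m_eL²), so E_1 = h²/(8m_eL²) = (6.626×10^-34)²/(8·9.109×10^-31·(2.12×10^-10 m)²) = 1.341×10^-18 J.
Then E_4 = 4²·E_1 = 16·1.341×10^-18 J = 2.146×10^-17 J.
Converting, E_4 = 2.146×10^-17 J / (1.602×10^-19 J/eV) = 134 eV.

E_4 = 134 eV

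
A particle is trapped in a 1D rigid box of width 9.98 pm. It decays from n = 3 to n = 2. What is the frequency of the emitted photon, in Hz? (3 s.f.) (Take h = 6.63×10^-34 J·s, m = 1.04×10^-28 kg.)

f = 4.00×10^16 Hz

E_1 = h²/(8mL²) = 5.304×10^-18 J and ΔE = (3² − 2²)E_1 = 2.652×10^-17 J.
f = ΔE/h = 2.652×10^-17/6.63×10^-34 = 4.00×10^16 Hz.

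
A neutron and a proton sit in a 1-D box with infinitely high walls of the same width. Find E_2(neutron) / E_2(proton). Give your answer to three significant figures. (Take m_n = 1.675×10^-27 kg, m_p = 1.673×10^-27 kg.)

0.999

E_n ∝ 1/m at fixed n and L, so the ratio is m_p/m_n = 1.673×10^-27/1.675×10^-27 = 0.999.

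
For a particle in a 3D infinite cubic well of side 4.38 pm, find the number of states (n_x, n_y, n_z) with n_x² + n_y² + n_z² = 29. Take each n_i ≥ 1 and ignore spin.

degeneracy = 6

The level has n_x² + n_y² + n_z² = 29. The ordered positive-integer solutions are (2, 3, 4), (2, 4, 3), (3, 2, 4), (3, 4, 2), (4, 2, 3), (4, 3, 2).
That gives 6 states.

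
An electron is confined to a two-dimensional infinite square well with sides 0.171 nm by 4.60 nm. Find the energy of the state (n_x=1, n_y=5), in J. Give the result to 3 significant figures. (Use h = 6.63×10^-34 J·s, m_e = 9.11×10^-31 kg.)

For a 2D rectangular well E = (h²/8m_e)·Σ n_i²/L_i² = (6.63×10^-34)²/(8·9.11×10^-31) · [1²/(0.171 nm)² + 5²/(4.60 nm)²].
Evaluating gives E = 2.13×10^-18 J.

E = 2.13×10^-18 J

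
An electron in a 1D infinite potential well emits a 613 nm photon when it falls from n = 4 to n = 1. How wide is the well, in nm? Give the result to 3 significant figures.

L = 1.67 nm

The photon carries ΔE = hc/λ = 6.626×10^-34·2.998×10^8/6.13×10^-7 m = 3.241×10^-19 J.
Since ΔE = (4² − 1²)E_1, E_1 = 2.161×10^-20 J, and L = h/√(8m_eE_1) = 1.67×10^-9 m = 1.67 nm.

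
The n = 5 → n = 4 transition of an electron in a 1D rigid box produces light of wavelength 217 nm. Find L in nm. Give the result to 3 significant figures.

L = 0.770 nm

The photon carries ΔE = hc/λ = 6.626×10^-34·2.998×10^8/2.17×10^-7 m = 9.154×10^-19 J.
Since ΔE = (5² − 4²)E_1, E_1 = 1.017×10^-19 J, and L = h/√(8m_eE_1) = 7.70×10^-10 m = 0.770 nm.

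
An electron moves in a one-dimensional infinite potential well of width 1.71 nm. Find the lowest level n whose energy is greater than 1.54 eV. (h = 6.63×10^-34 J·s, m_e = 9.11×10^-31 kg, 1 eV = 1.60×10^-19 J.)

E_1 = h²/(8m_eL²) = 2.063×10^-20 J = 0.1289 eV.
Need n² > 1.54/0.1289 = 11.95, i.e. n > 3.457.
The smallest integer satisfying this is n = 4.

n = 4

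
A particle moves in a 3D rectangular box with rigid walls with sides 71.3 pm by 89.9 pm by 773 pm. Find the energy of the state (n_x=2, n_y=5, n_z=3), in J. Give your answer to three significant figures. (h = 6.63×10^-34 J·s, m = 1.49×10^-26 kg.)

E = 1.44×10^-20 J

For a 3D rectangular well E = (h²/8m)·Σ n_i²/L_i² = (6.63×10^-34)²/(8·1.49×10^-26) · [2²/(71.3 pm)² + 5²/(89.9 pm)² + 3²/(773 pm)²].
Evaluating gives E = 1.44×10^-20 J.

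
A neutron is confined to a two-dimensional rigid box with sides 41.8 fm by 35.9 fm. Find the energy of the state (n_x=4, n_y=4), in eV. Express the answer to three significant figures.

E = 4.41×10^6 eV

For a 2D rectangular well E = (h²/8m_n)·Σ n_i²/L_i² = (6.626×10^-34)²/(8·1.675×10^-27) · [4²/(41.8 fm)² + 4²/(35.9 fm)²].
Evaluating gives E = 7.068×10^-13 J = 4.41×10^6 eV.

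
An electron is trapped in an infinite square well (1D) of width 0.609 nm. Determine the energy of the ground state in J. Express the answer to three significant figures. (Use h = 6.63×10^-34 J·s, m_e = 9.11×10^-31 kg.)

E_1 = 1.63×10^-19 J

For an infinite well E_n = n²h²/(8m_eL²), so E_1 = h²/(8m_eL²) = (6.63×10^-34)²/(8·9.11×10^-31·(6.09×10^-10 m)²) = 1.626×10^-19 J.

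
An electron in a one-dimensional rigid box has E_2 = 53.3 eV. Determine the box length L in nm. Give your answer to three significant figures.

L = 0.168 nm

From E_n = n²h²/(8m_eL²), L = n·h/√(8m_eE_n).
E_2 = 53.3 eV = 8.539×10^-18 J, so L = 2·6.626×10^-34/√(8·9.109×10^-31·8.539×10^-18) = 1.68×10^-10 m = 0.168 nm.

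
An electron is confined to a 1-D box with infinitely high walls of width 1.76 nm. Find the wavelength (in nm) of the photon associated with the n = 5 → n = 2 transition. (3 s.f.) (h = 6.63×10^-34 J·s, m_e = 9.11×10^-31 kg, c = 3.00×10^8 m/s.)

λ = 486 nm

E_1 = h²/(8m_eL²) = 1.947×10^-20 J, so ΔE = (5² − 2²)E_1 = 4.089×10^-19 J.
λ = hc/ΔE = (6.63×10^-34·3.00×10^8)/4.089×10^-19 = 4.86×10^-7 m = 486 nm.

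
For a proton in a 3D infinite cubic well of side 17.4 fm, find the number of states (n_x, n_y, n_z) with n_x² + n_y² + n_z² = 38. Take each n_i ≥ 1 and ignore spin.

degeneracy = 9

The level has n_x² + n_y² + n_z² = 38. The ordered positive-integer solutions are (1, 1, 6), (1, 6, 1), (2, 3, 5), (2, 5, 3), (3, 2, 5), (3, 5, 2), (5, 2, 3), (5, 3, 2), (6, 1, 1).
That gives 9 states.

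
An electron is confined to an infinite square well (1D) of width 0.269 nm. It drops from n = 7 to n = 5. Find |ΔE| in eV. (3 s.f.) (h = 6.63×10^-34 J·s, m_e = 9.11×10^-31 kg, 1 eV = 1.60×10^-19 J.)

E_1 = h²/(8m_eL²) = 8.335×10^-19 J.
|ΔE| = |7² − 5²|·E_1 = 24·8.335×10^-19 J = 2.000×10^-17 J = 125 eV.

|ΔE| = 125 eV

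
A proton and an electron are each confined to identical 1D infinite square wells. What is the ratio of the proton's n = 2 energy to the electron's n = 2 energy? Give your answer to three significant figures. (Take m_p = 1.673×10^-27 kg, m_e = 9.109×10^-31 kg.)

E_n ∝ 1/m at fixed n and L, so the ratio is m_e/m_p = 9.109×10^-31/1.673×10^-27 = 5.44×10^-4.

5.44×10^-4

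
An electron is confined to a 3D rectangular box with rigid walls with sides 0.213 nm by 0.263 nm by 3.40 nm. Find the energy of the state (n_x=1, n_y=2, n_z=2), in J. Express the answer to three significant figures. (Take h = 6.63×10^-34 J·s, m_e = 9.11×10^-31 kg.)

For a 3D rectangular well E = (h²/8m_e)·Σ n_i²/L_i² = (6.63×10^-34)²/(8·9.11×10^-31) · [1²/(0.213 nm)² + 2²/(0.263 nm)² + 2²/(3.40 nm)²].
Evaluating gives E = 4.84×10^-18 J.

E = 4.84×10^-18 J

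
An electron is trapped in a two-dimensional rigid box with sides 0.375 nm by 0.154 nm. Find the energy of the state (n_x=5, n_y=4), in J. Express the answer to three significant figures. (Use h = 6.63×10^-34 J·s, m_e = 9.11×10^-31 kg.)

E = 5.14×10^-17 J

For a 2D rectangular well E = (h²/8m_e)·Σ n_i²/L_i² = (6.63×10^-34)²/(8·9.11×10^-31) · [5²/(0.375 nm)² + 4²/(0.154 nm)²].
Evaluating gives E = 5.14×10^-17 J.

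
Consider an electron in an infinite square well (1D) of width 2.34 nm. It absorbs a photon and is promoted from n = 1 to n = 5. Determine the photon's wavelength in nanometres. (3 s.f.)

λ = 752 nm

E_1 = h²/(8m_eL²) = 1.100×10^-20 J, so ΔE = (5² − 1²)E_1 = 2.640×10^-19 J.
λ = hc/ΔE = (6.626×10^-34·2.998×10^8)/2.640×10^-19 = 7.52×10^-7 m = 752 nm.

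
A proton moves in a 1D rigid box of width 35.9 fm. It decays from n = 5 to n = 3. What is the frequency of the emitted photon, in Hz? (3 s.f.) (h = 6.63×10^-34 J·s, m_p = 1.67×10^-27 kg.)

E_1 = h²/(8m_pL²) = 2.553×10^-14 J and ΔE = (5² − 3²)E_1 = 4.085×10^-13 J.
f = ΔE/h = 4.085×10^-13/6.63×10^-34 = 6.16×10^20 Hz.

f = 6.16×10^20 Hz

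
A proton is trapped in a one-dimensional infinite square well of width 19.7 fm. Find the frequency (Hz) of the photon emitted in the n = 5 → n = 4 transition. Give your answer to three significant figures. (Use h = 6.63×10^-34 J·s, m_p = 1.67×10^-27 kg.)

E_1 = h²/(8m_pL²) = 8.478×10^-14 J and ΔE = (5² − 4²)E_1 = 7.630×10^-13 J.
f = ΔE/h = 7.630×10^-13/6.63×10^-34 = 1.15×10^21 Hz.

f = 1.15×10^21 Hz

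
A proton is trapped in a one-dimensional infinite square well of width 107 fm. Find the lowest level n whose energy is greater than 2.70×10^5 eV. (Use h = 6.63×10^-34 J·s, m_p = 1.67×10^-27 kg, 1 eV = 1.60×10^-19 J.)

n = 4

E_1 = h²/(8m_pL²) = 2.874×10^-15 J = 1.796×10^4 eV.
Need n² > 2.70×10^5/1.796×10^4 = 15.03, i.e. n > 3.877.
The smallest integer satisfying this is n = 4.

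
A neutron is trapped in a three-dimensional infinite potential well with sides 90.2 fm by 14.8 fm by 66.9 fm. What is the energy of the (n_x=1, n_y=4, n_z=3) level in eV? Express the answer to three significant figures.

For a 3D rectangular well E = (h²/8m_n)·Σ n_i²/L_i² = (6.626×10^-34)²/(8·1.675×10^-27) · [1²/(90.2 fm)² + 4²/(14.8 fm)² + 3²/(66.9 fm)²].
Evaluating gives E = 2.463×10^-12 J = 1.54×10^7 eV.

E = 1.54×10^7 eV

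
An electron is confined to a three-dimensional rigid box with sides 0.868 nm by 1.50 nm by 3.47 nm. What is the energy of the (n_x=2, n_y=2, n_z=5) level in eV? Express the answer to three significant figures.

For a 3D rectangular well E = (h²/8m_e)·Σ n_i²/L_i² = (6.626×10^-34)²/(8·9.109×10^-31) · [2²/(0.868 nm)² + 2²/(1.50 nm)² + 5²/(3.47 nm)²].
Evaluating gives E = 5.521×10^-19 J = 3.45 eV.

E = 3.45 eV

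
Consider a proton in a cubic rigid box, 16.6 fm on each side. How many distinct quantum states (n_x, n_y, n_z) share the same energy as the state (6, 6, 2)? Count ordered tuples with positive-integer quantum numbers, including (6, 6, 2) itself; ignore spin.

The level has n_x² + n_y² + n_z² = 76. The ordered positive-integer solutions are (2, 6, 6), (6, 2, 6), (6, 6, 2).
That gives 3 states.

degeneracy = 3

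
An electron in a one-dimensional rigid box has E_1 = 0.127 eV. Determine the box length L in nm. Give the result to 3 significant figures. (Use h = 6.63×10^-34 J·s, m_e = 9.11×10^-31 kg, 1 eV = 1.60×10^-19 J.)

From E_n = n²h²/(8m_eL²), L = n·h/√(8m_eE_n).
E_1 = 0.127 eV = 2.032×10^-20 J, so L = 1·6.63×10^-34/√(8·9.11×10^-31·2.032×10^-20) = 1.72×10^-9 m = 1.72 nm.

L = 1.72 nm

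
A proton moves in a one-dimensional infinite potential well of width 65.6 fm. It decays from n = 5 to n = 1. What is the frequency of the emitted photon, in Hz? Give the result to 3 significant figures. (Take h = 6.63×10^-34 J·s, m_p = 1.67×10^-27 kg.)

f = 2.77×10^20 Hz

E_1 = h²/(8m_pL²) = 7.646×10^-15 J and ΔE = (5² − 1²)E_1 = 1.835×10^-13 J.
f = ΔE/h = 1.835×10^-13/6.63×10^-34 = 2.77×10^20 Hz.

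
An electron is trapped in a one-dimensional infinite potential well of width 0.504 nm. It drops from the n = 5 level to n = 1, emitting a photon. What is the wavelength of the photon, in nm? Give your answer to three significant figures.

E_1 = h²/(8m_eL²) = 2.372×10^-19 J, so ΔE = (5² − 1²)E_1 = 5.693×10^-18 J.
λ = hc/ΔE = (6.626×10^-34·2.998×10^8)/5.693×10^-18 = 3.49×10^-8 m = 34.9 nm.

λ = 34.9 nm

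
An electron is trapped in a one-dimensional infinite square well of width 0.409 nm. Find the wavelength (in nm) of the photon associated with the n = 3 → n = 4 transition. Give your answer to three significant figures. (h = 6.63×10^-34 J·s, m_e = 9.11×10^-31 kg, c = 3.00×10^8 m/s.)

E_1 = h²/(8m_eL²) = 3.606×10^-19 J, so ΔE = (4² − 3²)E_1 = 2.524×10^-18 J.
λ = hc/ΔE = (6.63×10^-34·3.00×10^8)/2.524×10^-18 = 7.88×10^-8 m = 78.8 nm.

λ = 78.8 nm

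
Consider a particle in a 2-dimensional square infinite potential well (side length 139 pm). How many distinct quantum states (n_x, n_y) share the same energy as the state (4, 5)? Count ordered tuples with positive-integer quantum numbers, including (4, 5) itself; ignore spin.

The level has n_x² + n_y² = 41. The ordered positive-integer solutions are (4, 5), (5, 4).
That gives 2 states.

degeneracy = 2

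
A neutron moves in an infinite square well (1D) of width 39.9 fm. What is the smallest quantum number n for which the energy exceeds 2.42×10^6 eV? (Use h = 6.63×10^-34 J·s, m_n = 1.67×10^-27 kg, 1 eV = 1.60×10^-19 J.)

n = 5

E_1 = h²/(8m_nL²) = 2.067×10^-14 J = 1.292×10^5 eV.
Need n² > 2.42×10^6/1.292×10^5 = 18.73, i.e. n > 4.328.
The smallest integer satisfying this is n = 5.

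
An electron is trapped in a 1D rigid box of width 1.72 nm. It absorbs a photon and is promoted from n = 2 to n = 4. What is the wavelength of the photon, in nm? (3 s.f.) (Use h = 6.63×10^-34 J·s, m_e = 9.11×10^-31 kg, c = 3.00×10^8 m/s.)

λ = 813 nm

E_1 = h²/(8m_eL²) = 2.039×10^-20 J, so ΔE = (4² − 2²)E_1 = 2.447×10^-19 J.
λ = hc/ΔE = (6.63×10^-34·3.00×10^8)/2.447×10^-19 = 8.13×10^-7 m = 813 nm.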